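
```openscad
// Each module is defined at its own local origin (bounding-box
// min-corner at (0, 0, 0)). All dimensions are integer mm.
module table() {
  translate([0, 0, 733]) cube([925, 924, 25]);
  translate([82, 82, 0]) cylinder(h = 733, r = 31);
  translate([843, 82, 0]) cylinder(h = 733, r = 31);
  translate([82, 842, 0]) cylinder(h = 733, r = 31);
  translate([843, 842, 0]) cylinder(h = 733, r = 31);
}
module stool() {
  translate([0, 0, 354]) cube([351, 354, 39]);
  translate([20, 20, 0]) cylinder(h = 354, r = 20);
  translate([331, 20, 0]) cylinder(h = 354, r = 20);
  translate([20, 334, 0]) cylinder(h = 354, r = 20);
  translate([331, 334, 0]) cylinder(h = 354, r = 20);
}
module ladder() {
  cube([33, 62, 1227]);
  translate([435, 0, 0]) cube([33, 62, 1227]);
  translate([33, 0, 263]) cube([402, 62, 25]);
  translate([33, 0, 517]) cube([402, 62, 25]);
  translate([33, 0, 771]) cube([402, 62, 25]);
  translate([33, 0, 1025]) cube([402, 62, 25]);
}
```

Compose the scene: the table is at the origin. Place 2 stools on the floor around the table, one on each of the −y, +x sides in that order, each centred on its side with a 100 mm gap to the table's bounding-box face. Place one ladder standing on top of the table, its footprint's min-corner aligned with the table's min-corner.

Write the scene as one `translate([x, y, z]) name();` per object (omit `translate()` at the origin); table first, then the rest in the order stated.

table();
translate([287, -454, 0]) stool();
translate([1025, 285, 0]) stool();
translate([0, 0, 758]) ladder();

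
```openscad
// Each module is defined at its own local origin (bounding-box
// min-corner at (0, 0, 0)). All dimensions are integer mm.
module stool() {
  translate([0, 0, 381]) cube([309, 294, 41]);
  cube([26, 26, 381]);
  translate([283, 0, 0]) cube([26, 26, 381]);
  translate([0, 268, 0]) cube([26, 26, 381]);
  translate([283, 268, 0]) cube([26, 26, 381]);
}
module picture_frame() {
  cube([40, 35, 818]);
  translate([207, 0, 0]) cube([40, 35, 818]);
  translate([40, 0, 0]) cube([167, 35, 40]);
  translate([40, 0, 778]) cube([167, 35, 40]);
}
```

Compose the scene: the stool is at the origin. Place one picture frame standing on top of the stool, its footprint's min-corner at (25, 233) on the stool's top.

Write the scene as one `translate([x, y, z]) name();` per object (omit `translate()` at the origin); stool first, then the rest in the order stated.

stool();
translate([25, 233, 422]) picture_frame();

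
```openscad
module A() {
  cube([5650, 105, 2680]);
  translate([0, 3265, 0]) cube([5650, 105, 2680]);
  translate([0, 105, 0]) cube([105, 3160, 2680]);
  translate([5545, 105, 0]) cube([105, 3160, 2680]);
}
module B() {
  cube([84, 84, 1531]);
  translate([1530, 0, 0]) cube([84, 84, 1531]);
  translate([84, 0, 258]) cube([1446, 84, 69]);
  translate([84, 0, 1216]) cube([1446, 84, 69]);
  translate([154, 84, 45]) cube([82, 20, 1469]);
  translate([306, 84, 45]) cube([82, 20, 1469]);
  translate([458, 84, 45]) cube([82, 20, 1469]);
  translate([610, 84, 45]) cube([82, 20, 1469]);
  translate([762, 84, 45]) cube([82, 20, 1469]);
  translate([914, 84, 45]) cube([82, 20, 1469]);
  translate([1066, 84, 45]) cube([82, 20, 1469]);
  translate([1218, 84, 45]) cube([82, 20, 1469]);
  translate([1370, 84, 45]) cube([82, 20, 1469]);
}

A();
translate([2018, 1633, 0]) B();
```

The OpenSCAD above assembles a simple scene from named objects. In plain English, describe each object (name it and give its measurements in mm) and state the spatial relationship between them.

A is the wall frame of a small rectangular building: four walls, each 2680 mm tall and 105 mm thick, enclosing a footprint 5650 mm (x) by 3370 mm (y) outside-to-outside, with no floor or roof. The front and back walls (the −y and +y sides) span the full width; the two side walls fit between them.

B is a fence section. Two 84×84 mm posts, 1531 mm tall, stand on the floor with a clear span of 1446 mm between their inner faces. Two horizontal rails of 84×69 mm section span the gap between the posts with their undersides at z = 258 mm and z = 1216 mm, flush with the posts' −y face. 9 pickets, each 82 mm wide, 20 mm thick and 1469 mm tall, are fixed to the +y face of the rails with their bottoms at z = 45 mm, evenly spaced across the span with equal gaps (rounded down to the nearest mm) at the −x end and between each pair — any rounding remainder accumulates at the +x end.

The fence section sits inside the house frame, centred.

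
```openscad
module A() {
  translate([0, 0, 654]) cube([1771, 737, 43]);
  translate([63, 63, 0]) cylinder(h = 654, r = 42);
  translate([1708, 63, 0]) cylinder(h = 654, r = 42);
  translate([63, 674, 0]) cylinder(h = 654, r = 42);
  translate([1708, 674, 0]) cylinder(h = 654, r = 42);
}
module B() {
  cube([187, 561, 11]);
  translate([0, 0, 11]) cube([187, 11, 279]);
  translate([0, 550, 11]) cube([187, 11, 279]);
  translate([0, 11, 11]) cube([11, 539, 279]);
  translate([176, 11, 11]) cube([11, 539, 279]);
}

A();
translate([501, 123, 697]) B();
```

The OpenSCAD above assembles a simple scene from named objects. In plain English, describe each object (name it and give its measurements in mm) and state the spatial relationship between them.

A is a table with a 1771×737 mm rectangular top, 43 mm thick, top surface at z = 697 mm, supported by four round legs of 84 mm diameter, each leg's bounding box inset 21 mm from the nearest pair of top edges, running from the floor.

B is an open storage box with external size 187×561×290 mm and wall thickness 11 mm (the base is also 11 mm thick). The base covers the whole footprint; the four walls stand on the base, with the y-facing walls full-width and the x-facing walls fitting between their inner faces.

The open box is on top of the table.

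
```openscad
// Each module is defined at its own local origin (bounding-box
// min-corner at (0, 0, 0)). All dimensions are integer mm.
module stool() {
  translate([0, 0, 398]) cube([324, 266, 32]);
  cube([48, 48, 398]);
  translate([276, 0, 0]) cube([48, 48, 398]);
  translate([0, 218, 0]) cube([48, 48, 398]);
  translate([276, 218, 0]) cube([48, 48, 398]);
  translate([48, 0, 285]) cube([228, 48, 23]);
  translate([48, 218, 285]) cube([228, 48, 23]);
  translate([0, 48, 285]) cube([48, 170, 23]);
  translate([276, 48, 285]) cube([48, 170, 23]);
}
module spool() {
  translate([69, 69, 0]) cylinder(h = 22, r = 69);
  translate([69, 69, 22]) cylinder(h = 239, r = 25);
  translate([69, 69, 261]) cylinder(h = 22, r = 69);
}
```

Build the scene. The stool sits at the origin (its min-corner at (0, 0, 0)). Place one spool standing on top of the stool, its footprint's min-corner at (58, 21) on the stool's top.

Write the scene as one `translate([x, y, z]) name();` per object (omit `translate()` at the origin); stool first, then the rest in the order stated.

stool();
translate([58, 21, 430]) spool();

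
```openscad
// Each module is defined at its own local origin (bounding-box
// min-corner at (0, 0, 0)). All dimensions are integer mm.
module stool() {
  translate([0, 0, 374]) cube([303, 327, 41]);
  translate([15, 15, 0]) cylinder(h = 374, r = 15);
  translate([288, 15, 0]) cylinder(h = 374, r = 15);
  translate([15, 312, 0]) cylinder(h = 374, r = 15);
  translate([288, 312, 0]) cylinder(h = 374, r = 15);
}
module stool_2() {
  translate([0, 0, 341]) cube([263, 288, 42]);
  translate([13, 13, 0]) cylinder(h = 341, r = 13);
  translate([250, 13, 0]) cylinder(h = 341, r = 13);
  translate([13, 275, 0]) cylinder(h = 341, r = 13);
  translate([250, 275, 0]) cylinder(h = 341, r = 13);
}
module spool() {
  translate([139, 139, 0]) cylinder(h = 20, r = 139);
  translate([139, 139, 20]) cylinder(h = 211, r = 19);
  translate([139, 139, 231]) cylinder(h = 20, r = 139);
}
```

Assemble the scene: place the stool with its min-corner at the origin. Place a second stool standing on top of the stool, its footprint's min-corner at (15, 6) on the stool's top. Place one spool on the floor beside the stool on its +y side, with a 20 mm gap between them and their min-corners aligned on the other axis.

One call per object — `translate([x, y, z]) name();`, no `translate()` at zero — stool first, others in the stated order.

stool();
translate([15, 6, 415]) stool_2();
translate([0, 347, 0]) spool();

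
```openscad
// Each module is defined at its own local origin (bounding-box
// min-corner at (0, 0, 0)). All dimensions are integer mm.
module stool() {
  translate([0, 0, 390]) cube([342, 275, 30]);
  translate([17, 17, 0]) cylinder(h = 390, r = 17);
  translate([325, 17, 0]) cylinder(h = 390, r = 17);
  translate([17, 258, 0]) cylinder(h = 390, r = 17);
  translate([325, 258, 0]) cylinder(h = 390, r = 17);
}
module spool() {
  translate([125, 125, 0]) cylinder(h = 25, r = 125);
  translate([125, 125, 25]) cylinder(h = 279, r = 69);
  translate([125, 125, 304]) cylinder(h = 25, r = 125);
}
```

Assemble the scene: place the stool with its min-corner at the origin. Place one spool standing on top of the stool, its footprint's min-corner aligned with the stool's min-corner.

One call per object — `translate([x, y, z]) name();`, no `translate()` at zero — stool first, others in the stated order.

stool();
translate([0, 0, 420]) spool();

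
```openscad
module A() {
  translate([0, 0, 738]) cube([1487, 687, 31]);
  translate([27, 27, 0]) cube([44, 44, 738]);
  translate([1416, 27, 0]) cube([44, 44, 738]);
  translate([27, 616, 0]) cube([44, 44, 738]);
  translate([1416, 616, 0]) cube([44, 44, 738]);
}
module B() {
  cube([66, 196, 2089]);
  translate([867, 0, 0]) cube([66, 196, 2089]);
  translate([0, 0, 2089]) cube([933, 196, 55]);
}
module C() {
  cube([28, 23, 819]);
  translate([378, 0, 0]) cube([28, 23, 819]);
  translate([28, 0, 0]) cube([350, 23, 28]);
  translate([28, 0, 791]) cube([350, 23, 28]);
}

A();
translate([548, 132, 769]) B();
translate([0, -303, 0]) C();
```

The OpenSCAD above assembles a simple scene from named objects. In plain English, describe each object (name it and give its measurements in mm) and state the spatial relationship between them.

A is a table with a 1487×687 mm rectangular top, 31 mm thick, top surface at z = 769 mm, supported by four 44×44 mm square legs, each inset 27 mm from the nearest pair of top edges, running from the floor.

B is a door frame. The clear opening is 801 mm wide and 2089 mm high. Two 66 mm wide jambs, 196 mm deep, stand either side of the opening from the floor to the top of the opening. A 55 mm thick head sits across the top of both jambs, spanning the full outside width of the frame.

C is a picture frame with a 350×763 mm rectangular opening (x by z) and a uniform 28 mm border on every side. Frame depth is 23 mm along y. It is built from two vertical stiles running the full outside height and two horizontal rails spanning the gap between the stiles.

The door frame is on top of the table. The picture frame is on the floor beside the table on its −y side.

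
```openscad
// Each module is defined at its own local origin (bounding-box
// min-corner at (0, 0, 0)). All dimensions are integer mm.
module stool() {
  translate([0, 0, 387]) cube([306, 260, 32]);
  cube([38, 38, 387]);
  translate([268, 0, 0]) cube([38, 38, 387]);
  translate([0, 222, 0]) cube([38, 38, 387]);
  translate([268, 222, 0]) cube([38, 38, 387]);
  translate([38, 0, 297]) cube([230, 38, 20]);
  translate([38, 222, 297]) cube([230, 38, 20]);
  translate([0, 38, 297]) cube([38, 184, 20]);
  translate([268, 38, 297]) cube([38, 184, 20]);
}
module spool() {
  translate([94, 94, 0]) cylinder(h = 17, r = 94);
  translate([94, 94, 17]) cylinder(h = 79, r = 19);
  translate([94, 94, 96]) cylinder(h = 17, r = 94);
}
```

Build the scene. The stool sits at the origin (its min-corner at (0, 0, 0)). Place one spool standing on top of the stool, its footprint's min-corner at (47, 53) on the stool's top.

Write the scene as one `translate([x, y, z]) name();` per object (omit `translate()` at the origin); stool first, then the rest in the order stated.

stool();
translate([47, 53, 419]) spool();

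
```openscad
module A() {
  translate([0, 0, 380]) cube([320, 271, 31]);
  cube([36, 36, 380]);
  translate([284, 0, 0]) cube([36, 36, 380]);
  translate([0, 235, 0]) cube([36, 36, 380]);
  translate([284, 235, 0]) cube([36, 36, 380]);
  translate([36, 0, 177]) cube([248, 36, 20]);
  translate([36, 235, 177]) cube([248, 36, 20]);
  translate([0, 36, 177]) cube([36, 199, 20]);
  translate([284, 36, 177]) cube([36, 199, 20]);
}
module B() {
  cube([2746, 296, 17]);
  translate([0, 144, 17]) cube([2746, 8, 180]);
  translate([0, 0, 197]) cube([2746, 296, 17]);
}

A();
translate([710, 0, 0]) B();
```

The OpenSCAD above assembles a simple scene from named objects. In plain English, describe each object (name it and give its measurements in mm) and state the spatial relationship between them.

A is a four-legged stool. The seat is a 320×271×31 mm slab whose top surface is at z = 411 mm; four square legs, each 36×36 mm in cross-section, run from the floor (z = 0) to the underside of the seat, each flush with a corner of the seat. Four stretchers, 36 mm wide and 20 mm tall, connect adjacent legs with their undersides at z = 177 mm, each running between the inner faces of the legs it joins and aligned with the legs' outer faces on the other axis.

B is an I-beam lying along x, 2746 mm long. Overall section height 214 mm. Two flanges 296 mm wide (y) and 17 mm thick, one on the floor and one at the top; a web 8 mm thick runs between them, centred on the flange width.

The I-beam is on the floor beside the stool on its +x side.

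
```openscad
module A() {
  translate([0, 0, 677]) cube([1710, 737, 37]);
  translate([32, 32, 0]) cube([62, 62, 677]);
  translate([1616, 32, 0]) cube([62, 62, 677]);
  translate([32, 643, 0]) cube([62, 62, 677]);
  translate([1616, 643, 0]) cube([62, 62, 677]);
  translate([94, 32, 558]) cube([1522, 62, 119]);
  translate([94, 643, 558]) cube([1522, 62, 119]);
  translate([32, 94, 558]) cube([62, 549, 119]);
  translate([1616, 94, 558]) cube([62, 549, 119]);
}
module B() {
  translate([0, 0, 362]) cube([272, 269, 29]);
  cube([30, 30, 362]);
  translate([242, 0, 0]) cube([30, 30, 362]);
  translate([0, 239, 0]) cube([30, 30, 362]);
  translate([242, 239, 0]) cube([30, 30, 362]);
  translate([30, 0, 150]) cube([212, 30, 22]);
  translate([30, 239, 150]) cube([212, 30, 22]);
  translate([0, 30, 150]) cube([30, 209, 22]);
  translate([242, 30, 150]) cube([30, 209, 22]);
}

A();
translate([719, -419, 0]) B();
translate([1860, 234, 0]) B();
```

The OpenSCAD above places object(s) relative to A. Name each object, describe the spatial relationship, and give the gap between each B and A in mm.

Each stool's nearest face is 150 mm from the table's bounding box.

A is a table. B is a stool. Two stools sit around the table at the −y, +x sides. The gap between each stool and the table is 150 mm.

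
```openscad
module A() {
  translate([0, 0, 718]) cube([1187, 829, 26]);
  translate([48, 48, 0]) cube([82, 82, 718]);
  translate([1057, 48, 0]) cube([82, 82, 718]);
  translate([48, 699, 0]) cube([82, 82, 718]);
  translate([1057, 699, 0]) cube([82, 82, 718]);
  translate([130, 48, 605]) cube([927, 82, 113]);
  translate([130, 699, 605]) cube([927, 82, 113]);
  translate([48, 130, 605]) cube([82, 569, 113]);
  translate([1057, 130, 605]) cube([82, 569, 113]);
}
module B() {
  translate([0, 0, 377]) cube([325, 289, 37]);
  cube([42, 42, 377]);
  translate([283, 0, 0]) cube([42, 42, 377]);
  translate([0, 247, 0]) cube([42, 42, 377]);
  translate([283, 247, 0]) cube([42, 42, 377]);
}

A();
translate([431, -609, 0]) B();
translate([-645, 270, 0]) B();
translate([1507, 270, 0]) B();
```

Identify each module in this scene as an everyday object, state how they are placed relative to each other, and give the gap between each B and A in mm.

Each stool's nearest face is 320 mm from the table's bounding box.

A is a table. B is a stool. Three stools sit around the table at the −y, −x, +x sides. The gap between each stool and the table is 320 mm.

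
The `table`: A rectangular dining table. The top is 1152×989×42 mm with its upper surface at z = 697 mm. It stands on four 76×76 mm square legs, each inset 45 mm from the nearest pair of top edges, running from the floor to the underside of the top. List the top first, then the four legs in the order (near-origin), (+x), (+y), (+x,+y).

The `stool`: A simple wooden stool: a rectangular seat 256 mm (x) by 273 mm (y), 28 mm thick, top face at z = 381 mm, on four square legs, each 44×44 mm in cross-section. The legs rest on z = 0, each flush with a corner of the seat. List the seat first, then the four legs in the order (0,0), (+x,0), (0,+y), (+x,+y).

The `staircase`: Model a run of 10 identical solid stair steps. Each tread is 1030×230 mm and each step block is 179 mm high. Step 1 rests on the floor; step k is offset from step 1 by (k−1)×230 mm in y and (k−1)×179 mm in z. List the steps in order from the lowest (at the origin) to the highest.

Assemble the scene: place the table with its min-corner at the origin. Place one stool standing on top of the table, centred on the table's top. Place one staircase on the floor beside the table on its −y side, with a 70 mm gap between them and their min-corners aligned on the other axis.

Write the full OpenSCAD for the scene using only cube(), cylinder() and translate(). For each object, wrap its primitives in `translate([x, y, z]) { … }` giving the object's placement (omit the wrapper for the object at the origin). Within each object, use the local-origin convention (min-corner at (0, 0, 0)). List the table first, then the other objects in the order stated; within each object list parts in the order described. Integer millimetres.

translate([0, 0, 655]) cube([1152, 989, 42]);
translate([45, 45, 0]) cube([76, 76, 655]);
translate([1031, 45, 0]) cube([76, 76, 655]);
translate([45, 868, 0]) cube([76, 76, 655]);
translate([1031, 868, 0]) cube([76, 76, 655]);
translate([448, 358, 697]) {
  translate([0, 0, 353]) cube([256, 273, 28]);
  cube([44, 44, 353]);
  translate([212, 0, 0]) cube([44, 44, 353]);
  translate([0, 229, 0]) cube([44, 44, 353]);
  translate([212, 229, 0]) cube([44, 44, 353]);
}
translate([0, -2370, 0]) {
  cube([1030, 230, 179]);
  translate([0, 230, 179]) cube([1030, 230, 179]);
  translate([0, 460, 358]) cube([1030, 230, 179]);
  translate([0, 690, 537]) cube([1030, 230, 179]);
  translate([0, 920, 716]) cube([1030, 230, 179]);
  translate([0, 1150, 895]) cube([1030, 230, 179]);
  translate([0, 1380, 1074]) cube([1030, 230, 179]);
  translate([0, 1610, 1253]) cube([1030, 230, 179]);
  translate([0, 1840, 1432]) cube([1030, 230, 179]);
  translate([0, 2070, 1611]) cube([1030, 230, 179]);
}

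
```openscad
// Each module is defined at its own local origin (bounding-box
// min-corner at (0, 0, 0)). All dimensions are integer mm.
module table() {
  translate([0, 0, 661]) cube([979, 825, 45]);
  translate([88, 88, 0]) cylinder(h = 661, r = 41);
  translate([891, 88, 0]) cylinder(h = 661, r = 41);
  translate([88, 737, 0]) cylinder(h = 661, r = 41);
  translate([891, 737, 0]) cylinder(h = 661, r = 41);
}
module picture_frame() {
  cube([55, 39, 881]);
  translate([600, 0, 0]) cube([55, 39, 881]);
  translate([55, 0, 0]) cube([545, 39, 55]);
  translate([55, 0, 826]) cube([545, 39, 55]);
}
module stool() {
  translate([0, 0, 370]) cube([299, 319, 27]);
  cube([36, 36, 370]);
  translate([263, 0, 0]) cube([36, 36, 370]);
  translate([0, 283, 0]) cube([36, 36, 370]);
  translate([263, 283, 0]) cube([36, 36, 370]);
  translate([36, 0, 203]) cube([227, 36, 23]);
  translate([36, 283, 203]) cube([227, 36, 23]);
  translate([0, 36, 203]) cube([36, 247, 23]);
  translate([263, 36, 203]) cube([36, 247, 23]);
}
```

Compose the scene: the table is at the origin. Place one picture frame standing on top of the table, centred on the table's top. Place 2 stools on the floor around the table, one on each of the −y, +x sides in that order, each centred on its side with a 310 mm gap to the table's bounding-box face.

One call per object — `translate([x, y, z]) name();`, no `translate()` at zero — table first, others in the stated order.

table();
translate([162, 393, 706]) picture_frame();
translate([340, -629, 0]) stool();
translate([1289, 253, 0]) stool();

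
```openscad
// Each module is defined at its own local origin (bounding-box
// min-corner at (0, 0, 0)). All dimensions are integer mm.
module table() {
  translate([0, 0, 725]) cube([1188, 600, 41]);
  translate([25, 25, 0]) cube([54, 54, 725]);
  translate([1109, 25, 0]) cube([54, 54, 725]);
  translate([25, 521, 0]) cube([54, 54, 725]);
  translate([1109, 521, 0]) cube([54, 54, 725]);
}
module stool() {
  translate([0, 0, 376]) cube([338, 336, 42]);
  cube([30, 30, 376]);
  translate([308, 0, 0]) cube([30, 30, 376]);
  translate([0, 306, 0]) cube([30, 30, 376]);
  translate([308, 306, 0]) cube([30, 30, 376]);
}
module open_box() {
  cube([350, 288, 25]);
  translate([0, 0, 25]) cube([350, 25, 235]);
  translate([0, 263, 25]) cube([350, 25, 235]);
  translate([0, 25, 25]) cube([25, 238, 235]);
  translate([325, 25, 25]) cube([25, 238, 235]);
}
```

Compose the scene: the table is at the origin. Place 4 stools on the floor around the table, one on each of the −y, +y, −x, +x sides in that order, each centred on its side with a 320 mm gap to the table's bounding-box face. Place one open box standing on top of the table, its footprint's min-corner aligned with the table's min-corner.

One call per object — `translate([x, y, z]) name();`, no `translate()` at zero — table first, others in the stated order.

table();
translate([425, -656, 0]) stool();
translate([425, 920, 0]) stool();
translate([-658, 132, 0]) stool();
translate([1508, 132, 0]) stool();
translate([0, 0, 766]) open_box();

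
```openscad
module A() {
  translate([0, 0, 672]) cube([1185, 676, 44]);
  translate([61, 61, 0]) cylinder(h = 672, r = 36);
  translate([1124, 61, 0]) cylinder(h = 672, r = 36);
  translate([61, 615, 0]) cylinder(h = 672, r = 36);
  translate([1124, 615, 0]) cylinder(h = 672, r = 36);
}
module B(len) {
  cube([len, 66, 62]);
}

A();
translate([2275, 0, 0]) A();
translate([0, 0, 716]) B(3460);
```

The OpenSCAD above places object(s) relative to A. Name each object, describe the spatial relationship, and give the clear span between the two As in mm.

A is a table. B is a beam. A beam spans the tops of two tables. The clear span between the two tables is 1090 mm.

Second table starts at x = 2275; first ends at x = 1185; clear span = 2275 − 1185 = 1090 mm.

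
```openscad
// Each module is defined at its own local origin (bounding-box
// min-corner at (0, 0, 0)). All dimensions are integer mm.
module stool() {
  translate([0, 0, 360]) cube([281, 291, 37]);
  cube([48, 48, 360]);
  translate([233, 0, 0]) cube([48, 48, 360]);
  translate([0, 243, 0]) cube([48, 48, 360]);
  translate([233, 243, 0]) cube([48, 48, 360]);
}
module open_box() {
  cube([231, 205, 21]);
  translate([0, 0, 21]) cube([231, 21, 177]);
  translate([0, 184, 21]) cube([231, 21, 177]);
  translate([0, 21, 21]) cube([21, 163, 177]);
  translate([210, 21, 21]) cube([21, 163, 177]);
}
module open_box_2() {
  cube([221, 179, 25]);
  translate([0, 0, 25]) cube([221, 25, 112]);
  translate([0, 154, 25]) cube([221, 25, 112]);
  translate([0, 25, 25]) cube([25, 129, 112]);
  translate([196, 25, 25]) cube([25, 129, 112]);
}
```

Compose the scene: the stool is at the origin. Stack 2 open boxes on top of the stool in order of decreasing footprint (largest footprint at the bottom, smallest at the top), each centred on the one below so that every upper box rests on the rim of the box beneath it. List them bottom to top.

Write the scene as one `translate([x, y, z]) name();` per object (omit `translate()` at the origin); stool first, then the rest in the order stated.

stool();
translate([25, 43, 397]) open_box();
translate([30, 56, 595]) open_box_2();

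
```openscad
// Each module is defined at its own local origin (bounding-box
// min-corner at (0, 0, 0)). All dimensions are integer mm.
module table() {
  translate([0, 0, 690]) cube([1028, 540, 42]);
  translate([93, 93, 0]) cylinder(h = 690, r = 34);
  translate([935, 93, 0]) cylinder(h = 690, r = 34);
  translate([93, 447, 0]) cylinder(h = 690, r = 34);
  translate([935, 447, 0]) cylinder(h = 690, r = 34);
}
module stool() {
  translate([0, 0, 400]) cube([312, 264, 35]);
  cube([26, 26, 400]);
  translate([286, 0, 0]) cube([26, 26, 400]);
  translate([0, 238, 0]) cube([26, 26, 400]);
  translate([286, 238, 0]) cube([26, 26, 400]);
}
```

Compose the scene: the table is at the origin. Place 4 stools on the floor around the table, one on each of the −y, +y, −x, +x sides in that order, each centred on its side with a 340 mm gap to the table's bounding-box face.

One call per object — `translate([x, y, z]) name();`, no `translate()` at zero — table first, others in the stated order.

table();
translate([358, -604, 0]) stool();
translate([358, 880, 0]) stool();
translate([-652, 138, 0]) stool();
translate([1368, 138, 0]) stool();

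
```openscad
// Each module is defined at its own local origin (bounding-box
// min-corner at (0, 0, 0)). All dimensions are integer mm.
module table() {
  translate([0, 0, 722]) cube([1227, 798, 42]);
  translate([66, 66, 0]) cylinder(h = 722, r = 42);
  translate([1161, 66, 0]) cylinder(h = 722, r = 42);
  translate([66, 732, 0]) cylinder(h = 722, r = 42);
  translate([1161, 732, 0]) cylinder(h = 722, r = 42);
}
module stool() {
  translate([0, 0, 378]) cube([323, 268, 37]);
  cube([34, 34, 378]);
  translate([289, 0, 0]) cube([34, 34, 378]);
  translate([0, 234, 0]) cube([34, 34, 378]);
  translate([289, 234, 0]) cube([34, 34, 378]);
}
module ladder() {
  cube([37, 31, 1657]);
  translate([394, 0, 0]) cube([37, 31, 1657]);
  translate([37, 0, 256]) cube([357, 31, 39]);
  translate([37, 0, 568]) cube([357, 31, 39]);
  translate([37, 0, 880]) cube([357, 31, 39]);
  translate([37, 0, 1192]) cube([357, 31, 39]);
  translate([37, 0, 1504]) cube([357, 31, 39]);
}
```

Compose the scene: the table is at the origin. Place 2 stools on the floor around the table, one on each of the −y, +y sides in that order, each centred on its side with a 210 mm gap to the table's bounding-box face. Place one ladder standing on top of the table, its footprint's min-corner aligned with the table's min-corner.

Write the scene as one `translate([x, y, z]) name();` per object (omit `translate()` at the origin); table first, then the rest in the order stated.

table();
translate([452, -478, 0]) stool();
translate([452, 1008, 0]) stool();
translate([0, 0, 764]) ladder();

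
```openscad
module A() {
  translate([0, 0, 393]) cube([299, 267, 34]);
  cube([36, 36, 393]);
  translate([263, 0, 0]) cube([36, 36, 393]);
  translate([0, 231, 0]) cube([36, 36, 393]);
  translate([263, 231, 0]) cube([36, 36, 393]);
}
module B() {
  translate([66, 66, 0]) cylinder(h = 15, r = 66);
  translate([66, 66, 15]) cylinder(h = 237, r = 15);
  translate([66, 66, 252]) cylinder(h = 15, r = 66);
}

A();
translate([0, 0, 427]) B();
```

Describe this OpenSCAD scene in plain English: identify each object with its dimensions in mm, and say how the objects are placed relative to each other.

A is a four-legged stool. The seat is 299×267 mm, 34 mm thick, top at z = 427 mm. It stands on four square legs, each 36×36 mm in cross-section, from z = 0 to the seat underside, each flush with a corner of the seat.

B is a spool: two coaxial disc flanges of radius 66 mm and thickness 15 mm, joined by a core cylinder of radius 15 mm and height 237 mm. The lower flange rests on z = 0 and the three cylinders share a vertical axis.

The spool is on top of the stool.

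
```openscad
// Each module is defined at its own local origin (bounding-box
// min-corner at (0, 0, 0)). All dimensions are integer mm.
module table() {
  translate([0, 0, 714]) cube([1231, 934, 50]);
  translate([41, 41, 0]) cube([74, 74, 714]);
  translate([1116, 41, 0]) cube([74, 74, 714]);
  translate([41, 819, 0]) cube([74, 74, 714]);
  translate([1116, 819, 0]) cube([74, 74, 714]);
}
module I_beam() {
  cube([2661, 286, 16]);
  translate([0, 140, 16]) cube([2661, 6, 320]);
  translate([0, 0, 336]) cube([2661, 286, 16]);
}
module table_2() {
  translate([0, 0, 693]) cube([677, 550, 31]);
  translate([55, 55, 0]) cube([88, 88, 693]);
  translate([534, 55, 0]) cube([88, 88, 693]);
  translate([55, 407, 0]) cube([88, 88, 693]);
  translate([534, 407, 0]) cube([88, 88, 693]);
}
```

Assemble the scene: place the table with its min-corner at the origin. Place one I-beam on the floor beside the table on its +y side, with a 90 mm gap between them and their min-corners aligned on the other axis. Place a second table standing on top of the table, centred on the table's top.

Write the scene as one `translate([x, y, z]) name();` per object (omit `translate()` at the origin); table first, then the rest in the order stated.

table();
translate([0, 1024, 0]) I_beam();
translate([277, 192, 764]) table_2();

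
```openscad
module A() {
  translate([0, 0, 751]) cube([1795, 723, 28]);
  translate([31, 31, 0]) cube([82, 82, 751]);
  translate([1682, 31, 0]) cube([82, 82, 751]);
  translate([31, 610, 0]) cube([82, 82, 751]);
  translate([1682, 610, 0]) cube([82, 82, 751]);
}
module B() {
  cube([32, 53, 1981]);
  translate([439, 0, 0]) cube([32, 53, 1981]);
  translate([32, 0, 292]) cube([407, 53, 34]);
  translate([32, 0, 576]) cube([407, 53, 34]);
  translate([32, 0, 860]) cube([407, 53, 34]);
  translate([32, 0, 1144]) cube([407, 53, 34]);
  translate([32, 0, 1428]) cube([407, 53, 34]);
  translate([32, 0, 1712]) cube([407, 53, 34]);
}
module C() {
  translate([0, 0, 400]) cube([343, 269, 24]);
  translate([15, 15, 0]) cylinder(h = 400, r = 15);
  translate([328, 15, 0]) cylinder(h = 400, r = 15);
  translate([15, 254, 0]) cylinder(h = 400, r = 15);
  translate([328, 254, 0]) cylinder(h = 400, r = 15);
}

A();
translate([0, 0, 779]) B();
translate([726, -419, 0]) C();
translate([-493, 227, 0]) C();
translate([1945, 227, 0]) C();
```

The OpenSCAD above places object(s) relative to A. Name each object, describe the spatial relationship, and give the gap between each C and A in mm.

A is a table. B is a ladder. C is a stool. The ladder is on top of the table. Three stools sit around the table at the −y, −x, +x sides. The gap between each stool and the table is 150 mm.

Each stool's nearest face is 150 mm from the table's bounding box.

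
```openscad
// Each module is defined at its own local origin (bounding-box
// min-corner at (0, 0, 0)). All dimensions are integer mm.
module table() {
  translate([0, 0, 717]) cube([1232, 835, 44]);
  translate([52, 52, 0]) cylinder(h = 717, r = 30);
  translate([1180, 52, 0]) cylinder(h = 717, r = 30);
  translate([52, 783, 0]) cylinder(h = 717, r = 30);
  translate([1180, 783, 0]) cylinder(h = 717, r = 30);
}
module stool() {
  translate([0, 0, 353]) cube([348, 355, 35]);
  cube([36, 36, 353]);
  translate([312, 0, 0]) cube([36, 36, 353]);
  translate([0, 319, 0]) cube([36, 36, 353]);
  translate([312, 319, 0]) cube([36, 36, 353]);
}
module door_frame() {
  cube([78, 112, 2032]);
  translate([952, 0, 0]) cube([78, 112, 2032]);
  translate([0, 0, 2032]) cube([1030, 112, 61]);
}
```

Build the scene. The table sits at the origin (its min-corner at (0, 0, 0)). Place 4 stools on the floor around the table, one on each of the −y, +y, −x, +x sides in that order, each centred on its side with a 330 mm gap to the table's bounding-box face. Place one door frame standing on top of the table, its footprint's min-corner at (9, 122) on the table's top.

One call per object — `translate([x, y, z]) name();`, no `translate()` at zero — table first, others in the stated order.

table();
translate([442, -685, 0]) stool();
translate([442, 1165, 0]) stool();
translate([-678, 240, 0]) stool();
translate([1562, 240, 0]) stool();
translate([9, 122, 761]) door_frame();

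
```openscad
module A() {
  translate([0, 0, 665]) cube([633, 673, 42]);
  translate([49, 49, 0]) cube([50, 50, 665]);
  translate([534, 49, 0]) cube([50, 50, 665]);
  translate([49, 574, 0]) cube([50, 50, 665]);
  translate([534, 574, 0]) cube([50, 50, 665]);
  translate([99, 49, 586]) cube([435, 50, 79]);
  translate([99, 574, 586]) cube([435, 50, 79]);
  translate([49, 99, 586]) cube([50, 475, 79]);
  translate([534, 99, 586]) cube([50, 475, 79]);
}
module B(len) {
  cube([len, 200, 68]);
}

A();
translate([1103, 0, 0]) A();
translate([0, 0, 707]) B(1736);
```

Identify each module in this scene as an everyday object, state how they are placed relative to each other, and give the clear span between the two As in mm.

A is a table. B is a beam. A beam spans the tops of two tables. The clear span between the two tables is 470 mm.

Second table starts at x = 1103; first ends at x = 633; clear span = 1103 − 633 = 470 mm.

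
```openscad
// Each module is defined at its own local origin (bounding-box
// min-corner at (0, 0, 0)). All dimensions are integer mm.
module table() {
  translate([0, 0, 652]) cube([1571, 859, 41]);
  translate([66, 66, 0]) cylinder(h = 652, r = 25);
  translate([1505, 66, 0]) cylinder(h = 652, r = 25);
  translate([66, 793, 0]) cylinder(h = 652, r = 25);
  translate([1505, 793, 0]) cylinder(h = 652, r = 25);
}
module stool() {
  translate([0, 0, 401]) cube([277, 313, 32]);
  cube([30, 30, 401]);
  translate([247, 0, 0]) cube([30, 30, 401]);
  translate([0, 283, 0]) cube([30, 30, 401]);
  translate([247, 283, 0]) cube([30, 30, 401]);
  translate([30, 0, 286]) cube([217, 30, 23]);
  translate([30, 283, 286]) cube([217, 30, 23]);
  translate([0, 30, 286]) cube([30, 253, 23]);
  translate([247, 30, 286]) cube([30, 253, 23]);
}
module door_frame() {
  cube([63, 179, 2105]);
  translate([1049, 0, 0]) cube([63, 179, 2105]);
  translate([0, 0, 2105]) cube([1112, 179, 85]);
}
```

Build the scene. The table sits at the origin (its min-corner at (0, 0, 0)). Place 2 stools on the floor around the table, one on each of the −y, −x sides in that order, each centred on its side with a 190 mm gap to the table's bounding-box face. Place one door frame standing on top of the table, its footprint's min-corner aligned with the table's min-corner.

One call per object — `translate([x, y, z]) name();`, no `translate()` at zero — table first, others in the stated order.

table();
translate([647, -503, 0]) stool();
translate([-467, 273, 0]) stool();
translate([0, 0, 693]) door_frame();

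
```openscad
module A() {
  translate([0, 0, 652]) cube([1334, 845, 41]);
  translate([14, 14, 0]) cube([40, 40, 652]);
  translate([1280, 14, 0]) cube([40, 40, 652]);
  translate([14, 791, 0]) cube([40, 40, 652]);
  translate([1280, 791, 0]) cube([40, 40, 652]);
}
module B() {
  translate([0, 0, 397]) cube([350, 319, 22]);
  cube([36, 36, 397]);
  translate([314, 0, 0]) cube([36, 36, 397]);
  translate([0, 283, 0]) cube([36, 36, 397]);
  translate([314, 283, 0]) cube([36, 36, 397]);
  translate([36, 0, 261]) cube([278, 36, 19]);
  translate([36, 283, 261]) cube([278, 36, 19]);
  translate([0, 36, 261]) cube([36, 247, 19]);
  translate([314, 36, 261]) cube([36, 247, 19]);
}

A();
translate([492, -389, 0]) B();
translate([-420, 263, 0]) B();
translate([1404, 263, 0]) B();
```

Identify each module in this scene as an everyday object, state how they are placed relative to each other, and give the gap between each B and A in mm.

A is a table. B is a stool. Three stools sit around the table at the −y, −x, +x sides. The gap between each stool and the table is 70 mm.

Each stool's nearest face is 70 mm from the table's bounding box.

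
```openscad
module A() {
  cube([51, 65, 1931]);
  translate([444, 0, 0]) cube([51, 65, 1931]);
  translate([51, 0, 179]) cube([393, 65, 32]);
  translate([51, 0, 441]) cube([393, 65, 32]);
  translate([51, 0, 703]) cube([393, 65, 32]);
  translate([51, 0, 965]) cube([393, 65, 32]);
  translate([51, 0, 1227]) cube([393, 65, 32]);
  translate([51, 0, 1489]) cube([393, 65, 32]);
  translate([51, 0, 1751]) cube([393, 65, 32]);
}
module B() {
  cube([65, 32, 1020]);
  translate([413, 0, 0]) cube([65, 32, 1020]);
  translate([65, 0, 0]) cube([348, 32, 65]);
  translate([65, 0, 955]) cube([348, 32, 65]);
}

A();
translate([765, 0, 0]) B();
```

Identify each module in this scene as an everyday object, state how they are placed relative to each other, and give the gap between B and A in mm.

The picture frame's nearest face is 270 mm from the ladder's +x face.

A is a ladder. B is a picture frame. The picture frame is on the floor beside the ladder on its +x side. The gap between the picture frame and the ladder is 270 mm.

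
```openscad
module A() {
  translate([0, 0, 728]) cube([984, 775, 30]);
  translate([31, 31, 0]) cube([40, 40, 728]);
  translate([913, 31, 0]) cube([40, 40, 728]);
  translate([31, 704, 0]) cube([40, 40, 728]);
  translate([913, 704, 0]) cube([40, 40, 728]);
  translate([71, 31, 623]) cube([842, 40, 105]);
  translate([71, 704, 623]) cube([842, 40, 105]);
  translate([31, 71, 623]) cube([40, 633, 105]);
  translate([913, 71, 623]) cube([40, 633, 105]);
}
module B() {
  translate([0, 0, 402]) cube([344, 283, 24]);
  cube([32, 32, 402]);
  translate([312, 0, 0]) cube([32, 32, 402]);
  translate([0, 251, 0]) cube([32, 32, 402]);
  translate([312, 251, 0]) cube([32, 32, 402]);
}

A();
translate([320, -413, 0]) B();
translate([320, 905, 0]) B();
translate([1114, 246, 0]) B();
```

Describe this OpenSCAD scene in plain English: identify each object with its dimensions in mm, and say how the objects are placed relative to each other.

A is a table with a 984×775 mm rectangular top, 30 mm thick, top surface at z = 758 mm, supported by four 40×40 mm square legs, each inset 31 mm from the nearest pair of top edges, running from the floor. Four apron rails, 40 mm thick and 105 mm tall, run between adjacent legs with their top edges flush with the underside of the top and their outer faces flush with the legs' outer faces.

B is a four-legged stool. The seat is a 344×283×24 mm slab whose top surface is at z = 426 mm; four square legs, each 32×32 mm in cross-section, run from the floor (z = 0) to the underside of the seat, each flush with a corner of the seat.

Three stools sit around the table at the −y, +y, +x sides.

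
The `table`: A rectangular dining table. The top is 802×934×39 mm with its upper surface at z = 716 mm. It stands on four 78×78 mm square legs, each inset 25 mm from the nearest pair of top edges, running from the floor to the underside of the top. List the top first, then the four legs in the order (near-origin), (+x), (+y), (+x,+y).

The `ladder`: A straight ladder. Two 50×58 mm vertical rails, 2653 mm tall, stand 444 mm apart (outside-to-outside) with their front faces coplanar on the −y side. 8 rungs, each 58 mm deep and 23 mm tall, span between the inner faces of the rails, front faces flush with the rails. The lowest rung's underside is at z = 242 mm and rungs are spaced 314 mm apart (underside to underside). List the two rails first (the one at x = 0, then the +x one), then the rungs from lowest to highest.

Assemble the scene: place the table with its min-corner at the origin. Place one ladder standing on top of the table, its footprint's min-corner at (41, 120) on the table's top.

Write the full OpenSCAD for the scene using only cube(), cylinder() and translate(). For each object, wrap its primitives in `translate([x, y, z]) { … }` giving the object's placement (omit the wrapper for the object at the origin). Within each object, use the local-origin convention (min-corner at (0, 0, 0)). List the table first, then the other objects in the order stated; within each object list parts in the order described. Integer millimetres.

translate([0, 0, 677]) cube([802, 934, 39]);
translate([25, 25, 0]) cube([78, 78, 677]);
translate([699, 25, 0]) cube([78, 78, 677]);
translate([25, 831, 0]) cube([78, 78, 677]);
translate([699, 831, 0]) cube([78, 78, 677]);
translate([41, 120, 716]) {
  cube([50, 58, 2653]);
  translate([394, 0, 0]) cube([50, 58, 2653]);
  translate([50, 0, 242]) cube([344, 58, 23]);
  translate([50, 0, 556]) cube([344, 58, 23]);
  translate([50, 0, 870]) cube([344, 58, 23]);
  translate([50, 0, 1184]) cube([344, 58, 23]);
  translate([50, 0, 1498]) cube([344, 58, 23]);
  translate([50, 0, 1812]) cube([344, 58, 23]);
  translate([50, 0, 2126]) cube([344, 58, 23]);
  translate([50, 0, 2440]) cube([344, 58, 23]);
}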